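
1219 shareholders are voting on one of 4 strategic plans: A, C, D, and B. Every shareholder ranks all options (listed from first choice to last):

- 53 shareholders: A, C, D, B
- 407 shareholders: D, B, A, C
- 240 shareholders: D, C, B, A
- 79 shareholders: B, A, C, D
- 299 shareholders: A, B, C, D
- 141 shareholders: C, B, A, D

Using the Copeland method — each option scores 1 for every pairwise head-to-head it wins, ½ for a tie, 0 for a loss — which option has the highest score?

A: beats C; loses to D and B → score 1.
C: loses to A, D, and B → score 0.
D: beats A, C, and B → score 3.
B: beats A and C; loses to D → score 2.
D has the best pairwise record.

D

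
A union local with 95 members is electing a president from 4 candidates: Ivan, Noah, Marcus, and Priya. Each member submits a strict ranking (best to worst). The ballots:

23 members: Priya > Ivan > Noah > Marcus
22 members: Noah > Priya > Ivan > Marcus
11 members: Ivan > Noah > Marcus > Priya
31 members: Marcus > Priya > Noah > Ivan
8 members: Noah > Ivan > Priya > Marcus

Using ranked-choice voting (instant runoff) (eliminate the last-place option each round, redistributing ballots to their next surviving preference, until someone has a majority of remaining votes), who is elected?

Round 1: Ivan 11, Noah 30, Marcus 31, Priya 23. Eliminate Ivan.
Round 2: Noah 41, Marcus 31, Priya 23. Eliminate Priya.
Round 3: Noah 64, Marcus 31. Noah has a majority.

Noah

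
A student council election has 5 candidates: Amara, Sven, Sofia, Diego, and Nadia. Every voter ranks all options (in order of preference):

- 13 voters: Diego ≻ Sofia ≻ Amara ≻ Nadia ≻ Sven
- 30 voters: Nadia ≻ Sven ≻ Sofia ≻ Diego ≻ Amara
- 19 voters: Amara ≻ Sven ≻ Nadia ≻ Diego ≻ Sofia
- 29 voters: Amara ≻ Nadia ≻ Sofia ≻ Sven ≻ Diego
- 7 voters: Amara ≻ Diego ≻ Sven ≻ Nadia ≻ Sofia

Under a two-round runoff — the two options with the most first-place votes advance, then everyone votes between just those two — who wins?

Amara

Round 1 first-place votes: Amara 55, Sven 0, Sofia 0, Diego 13, Nadia 30.
Amara and Nadia advance.
Runoff: Amara is preferred to Nadia by 68 voters; Nadia by 30.
Amara wins the runoff.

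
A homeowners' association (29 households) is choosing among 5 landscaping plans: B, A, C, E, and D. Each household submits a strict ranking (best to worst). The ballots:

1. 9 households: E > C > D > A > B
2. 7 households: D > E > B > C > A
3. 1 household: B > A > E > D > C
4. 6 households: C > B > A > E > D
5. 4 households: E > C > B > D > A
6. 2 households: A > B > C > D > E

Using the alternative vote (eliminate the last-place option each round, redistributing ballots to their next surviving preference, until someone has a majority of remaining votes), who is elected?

Round 1: B 1, A 2, C 6, E 13, D 7. Eliminate B.
Round 2: A 3, C 6, E 13, D 7. Eliminate A.
Round 3: C 8, E 14, D 7. Eliminate D.
Round 4: C 8, E 21. E has a majority.

E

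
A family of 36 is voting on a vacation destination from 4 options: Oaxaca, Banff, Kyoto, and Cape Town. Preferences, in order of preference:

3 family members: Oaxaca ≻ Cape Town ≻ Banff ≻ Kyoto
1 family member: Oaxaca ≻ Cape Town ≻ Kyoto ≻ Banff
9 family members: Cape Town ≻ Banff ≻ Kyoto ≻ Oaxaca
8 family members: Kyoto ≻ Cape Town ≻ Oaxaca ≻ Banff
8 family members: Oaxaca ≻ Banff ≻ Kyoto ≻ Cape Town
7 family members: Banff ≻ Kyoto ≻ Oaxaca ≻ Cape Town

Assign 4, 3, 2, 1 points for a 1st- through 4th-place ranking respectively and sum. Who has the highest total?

Oaxaca: 3·4 + 1·4 + 9·1 + 8·2 + 8·4 + 7·2 = 87
Banff: 3·2 + 1·1 + 9·3 + 8·1 + 8·3 + 7·4 = 94
Kyoto: 3·1 + 1·2 + 9·2 + 8·4 + 8·2 + 7·3 = 92
Cape Town: 3·3 + 1·3 + 9·4 + 8·3 + 8·1 + 7·1 = 87
Banff has the highest Borda score (94).

Banff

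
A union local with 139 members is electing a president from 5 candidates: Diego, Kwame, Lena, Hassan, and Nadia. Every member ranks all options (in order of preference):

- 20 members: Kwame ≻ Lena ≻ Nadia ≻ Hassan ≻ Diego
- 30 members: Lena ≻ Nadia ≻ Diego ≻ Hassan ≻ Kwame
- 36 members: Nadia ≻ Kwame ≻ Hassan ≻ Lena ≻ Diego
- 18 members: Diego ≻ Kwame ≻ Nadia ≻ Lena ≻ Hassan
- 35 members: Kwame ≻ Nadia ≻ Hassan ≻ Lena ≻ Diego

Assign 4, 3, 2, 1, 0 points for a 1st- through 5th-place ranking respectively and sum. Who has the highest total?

Diego: 20·0 + 30·2 + 36·0 + 18·4 + 35·0 = 132
Kwame: 20·4 + 30·0 + 36·3 + 18·3 + 35·4 = 382
Lena: 20·3 + 30·4 + 36·1 + 18·1 + 35·1 = 269
Hassan: 20·1 + 30·1 + 36·2 + 18·0 + 35·2 = 192
Nadia: 20·2 + 30·3 + 36·4 + 18·2 + 35·3 = 415
Nadia has the highest Borda score (415).

Nadia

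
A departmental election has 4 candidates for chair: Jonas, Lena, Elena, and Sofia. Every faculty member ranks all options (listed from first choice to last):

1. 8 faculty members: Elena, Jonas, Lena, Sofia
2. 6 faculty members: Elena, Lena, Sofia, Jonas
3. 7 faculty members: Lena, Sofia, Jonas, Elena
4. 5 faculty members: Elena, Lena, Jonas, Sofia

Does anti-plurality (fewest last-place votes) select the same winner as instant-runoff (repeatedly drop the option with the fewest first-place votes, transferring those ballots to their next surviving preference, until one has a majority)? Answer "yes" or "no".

Anti-plurality — last-place votes: Jonas 6, Lena 0, Elena 7, Sofia 13. Winner: Lena.
Instant-runoff — R1 Jonas 0, Lena 7, Elena 19, Sofia 0 (Elena winner). Winner: Elena.
The two methods disagree.

no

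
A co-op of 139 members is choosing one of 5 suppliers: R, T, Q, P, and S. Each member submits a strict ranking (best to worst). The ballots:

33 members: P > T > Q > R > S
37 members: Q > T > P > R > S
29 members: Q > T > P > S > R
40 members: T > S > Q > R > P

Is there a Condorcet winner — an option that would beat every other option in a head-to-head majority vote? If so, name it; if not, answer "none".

T

T vs R: 139–0 for T.
T vs Q: 73–66 for T.
T vs P: 106–33 for T.
T vs S: 139–0 for T.
T beats every other option head-to-head.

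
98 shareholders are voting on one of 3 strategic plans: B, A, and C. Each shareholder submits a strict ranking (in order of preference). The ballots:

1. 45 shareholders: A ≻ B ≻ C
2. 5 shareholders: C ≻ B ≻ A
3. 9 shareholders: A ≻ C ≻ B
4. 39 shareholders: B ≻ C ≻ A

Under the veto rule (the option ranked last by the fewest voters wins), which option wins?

Last-place votes: B 9, A 44, C 45.
B is ranked last by the fewest voters, so B wins.

B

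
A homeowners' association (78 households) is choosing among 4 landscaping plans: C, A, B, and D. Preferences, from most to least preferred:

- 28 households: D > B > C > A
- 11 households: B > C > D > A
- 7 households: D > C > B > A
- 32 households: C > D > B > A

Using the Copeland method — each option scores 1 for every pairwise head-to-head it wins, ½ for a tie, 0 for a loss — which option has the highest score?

C: beats A and D; ties B → score 2.5.
A: loses to C, B, and D → score 0.
B: beats A; ties C; loses to D → score 1.5.
D: beats A and B; loses to C → score 2.
C has the best pairwise record.

C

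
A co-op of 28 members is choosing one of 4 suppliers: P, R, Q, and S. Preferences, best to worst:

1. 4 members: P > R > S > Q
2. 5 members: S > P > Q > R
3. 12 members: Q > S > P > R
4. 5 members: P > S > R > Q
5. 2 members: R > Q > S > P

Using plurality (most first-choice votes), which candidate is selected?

Q

First-place votes: P 9, R 2, Q 12, S 5.
Q has the most first-place votes.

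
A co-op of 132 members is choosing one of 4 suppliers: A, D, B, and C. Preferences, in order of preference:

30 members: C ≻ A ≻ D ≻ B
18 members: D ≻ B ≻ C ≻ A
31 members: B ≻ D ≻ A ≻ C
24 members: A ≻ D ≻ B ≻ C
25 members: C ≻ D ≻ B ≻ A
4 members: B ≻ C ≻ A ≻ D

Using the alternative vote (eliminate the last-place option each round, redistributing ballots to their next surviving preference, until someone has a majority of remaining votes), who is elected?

Round 1: A 24, D 18, B 35, C 55. Eliminate D.
Round 2: A 24, B 53, C 55. Eliminate A.
Round 3: B 77, C 55. B has a majority.

B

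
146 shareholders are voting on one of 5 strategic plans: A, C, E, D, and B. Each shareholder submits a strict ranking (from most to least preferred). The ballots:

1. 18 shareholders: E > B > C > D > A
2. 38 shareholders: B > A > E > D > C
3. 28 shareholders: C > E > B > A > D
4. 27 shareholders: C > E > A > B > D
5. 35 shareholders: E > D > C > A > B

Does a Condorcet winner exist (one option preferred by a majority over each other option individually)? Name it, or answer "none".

E

E vs A: 108–38 for E.
E vs C: 91–55 for E.
E vs D: 146–0 for E.
E vs B: 108–38 for E.
E beats every other option head-to-head.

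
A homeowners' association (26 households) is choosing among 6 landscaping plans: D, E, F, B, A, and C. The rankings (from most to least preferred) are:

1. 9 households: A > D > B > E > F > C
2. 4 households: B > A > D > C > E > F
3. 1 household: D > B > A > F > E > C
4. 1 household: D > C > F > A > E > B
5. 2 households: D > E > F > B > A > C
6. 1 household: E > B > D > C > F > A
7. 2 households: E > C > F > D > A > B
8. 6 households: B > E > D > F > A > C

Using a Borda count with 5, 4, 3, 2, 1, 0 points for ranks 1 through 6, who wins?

D: 9·4 + 4·3 + 1·5 + 1·5 + 2·5 + 1·3 + 2·2 + 6·3 = 93
E: 9·2 + 4·1 + 1·1 + 1·1 + 2·4 + 1·5 + 2·5 + 6·4 = 71
F: 9·1 + 4·0 + 1·2 + 1·3 + 2·3 + 1·1 + 2·3 + 6·2 = 39
B: 9·3 + 4·5 + 1·4 + 1·0 + 2·2 + 1·4 + 2·0 + 6·5 = 89
A: 9·5 + 4·4 + 1·3 + 1·2 + 2·1 + 1·0 + 2·1 + 6·1 = 76
C: 9·0 + 4·2 + 1·0 + 1·4 + 2·0 + 1·2 + 2·4 + 6·0 = 22
D has the highest Borda score (93).

D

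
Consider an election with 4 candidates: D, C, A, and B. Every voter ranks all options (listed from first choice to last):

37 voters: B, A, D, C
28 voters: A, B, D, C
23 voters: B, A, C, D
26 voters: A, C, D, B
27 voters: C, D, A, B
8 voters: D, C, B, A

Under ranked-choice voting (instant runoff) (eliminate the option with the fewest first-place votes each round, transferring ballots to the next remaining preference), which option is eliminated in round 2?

Round 1: D 8, C 27, A 54, B 60. Eliminate D.
Round 2: C 35, A 54, B 60. Eliminate C.

C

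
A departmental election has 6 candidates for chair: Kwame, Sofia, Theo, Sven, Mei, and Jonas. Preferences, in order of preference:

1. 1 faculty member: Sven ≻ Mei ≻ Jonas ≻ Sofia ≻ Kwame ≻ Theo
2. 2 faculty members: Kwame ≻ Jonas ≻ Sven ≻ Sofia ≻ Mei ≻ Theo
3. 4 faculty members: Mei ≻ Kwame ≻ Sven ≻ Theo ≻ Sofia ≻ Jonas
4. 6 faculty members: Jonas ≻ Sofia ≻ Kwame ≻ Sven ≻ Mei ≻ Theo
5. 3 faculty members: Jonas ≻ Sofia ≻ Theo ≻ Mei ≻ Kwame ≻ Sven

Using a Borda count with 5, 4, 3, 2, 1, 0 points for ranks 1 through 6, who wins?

Jonas

Kwame: 1·1 + 2·5 + 4·4 + 6·3 + 3·1 = 48
Sofia: 1·2 + 2·2 + 4·1 + 6·4 + 3·4 = 46
Theo: 1·0 + 2·0 + 4·2 + 6·0 + 3·3 = 17
Sven: 1·5 + 2·3 + 4·3 + 6·2 + 3·0 = 35
Mei: 1·4 + 2·1 + 4·5 + 6·1 + 3·2 = 38
Jonas: 1·3 + 2·4 + 4·0 + 6·5 + 3·5 = 56
Jonas has the highest Borda score (56).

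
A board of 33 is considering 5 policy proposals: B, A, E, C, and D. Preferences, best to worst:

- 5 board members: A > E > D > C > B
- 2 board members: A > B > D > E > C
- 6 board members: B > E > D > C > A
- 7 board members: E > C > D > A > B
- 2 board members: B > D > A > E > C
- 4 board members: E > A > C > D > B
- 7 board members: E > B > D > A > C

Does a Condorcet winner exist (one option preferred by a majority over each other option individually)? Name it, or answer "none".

E

E vs B: 23–10 for E.
E vs A: 24–9 for E.
E vs C: 33–0 for E.
E vs D: 29–4 for E.
E beats every other option head-to-head.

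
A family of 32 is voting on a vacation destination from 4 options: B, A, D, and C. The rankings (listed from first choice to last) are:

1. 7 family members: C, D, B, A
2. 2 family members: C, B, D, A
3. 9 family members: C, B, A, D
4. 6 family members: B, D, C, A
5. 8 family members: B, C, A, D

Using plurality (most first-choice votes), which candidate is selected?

C

First-place votes: B 14, A 0, D 0, C 18.
C has the most first-place votes.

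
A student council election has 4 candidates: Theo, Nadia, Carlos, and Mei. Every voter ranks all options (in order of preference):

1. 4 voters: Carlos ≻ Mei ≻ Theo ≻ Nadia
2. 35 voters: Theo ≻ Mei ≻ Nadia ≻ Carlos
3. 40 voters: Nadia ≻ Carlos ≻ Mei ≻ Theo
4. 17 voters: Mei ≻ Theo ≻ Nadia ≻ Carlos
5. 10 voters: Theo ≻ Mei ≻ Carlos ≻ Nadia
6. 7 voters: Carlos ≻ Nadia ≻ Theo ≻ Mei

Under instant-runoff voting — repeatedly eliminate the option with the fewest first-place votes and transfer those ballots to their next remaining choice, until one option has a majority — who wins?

Theo

Round 1: Theo 45, Nadia 40, Carlos 11, Mei 17. Eliminate Carlos.
Round 2: Theo 45, Nadia 47, Mei 21. Eliminate Mei.
Round 3: Theo 66, Nadia 47. Theo has a majority.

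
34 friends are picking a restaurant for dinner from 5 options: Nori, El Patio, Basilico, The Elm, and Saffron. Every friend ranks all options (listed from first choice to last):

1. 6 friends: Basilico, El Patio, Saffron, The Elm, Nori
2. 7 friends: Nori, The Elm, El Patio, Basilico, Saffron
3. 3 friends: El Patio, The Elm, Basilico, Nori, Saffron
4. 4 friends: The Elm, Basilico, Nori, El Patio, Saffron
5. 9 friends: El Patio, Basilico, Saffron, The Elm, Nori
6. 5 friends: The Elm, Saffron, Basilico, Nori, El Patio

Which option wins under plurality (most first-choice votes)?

First-place votes: Nori 7, El Patio 12, Basilico 6, The Elm 9, Saffron 0.
El Patio has the most first-place votes.

El Patio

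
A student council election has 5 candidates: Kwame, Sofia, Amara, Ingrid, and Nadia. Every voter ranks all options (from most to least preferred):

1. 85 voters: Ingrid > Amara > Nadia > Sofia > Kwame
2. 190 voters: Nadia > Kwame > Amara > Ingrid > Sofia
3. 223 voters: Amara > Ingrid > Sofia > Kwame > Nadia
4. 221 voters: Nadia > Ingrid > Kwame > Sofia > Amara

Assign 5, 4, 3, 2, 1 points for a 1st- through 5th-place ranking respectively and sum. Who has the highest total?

Kwame: 85·1 + 190·4 + 223·2 + 221·3 = 1954
Sofia: 85·2 + 190·1 + 223·3 + 221·2 = 1471
Amara: 85·4 + 190·3 + 223·5 + 221·1 = 2246
Ingrid: 85·5 + 190·2 + 223·4 + 221·4 = 2581
Nadia: 85·3 + 190·5 + 223·1 + 221·5 = 2533
Ingrid has the highest Borda score (2581).

Ingrid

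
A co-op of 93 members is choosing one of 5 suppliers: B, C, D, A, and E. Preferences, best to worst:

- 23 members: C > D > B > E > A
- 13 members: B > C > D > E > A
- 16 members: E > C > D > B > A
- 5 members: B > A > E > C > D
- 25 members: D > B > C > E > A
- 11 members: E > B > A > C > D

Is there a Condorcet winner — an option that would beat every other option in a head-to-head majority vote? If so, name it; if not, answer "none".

none

Checking pairwise contests:
D beats B 64–29.
B beats C 54–39.
C beats D 68–25.
B beats A 93–0.
B beats E 66–27.
Every option loses at least one head-to-head, so there is no Condorcet winner.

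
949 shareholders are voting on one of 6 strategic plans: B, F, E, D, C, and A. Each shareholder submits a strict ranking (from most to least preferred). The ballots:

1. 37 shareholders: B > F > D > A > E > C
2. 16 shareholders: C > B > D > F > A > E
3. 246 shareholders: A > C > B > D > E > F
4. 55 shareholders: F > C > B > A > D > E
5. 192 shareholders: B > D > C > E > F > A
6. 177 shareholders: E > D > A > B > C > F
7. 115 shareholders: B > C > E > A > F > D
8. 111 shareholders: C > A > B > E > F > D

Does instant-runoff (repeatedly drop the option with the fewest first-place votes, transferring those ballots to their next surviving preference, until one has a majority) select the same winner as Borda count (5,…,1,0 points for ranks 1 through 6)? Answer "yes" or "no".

Instant-runoff — R1 B 344, F 55, E 177, D 0, C 127, A 246 (D out); R2 B 344, F 55, E 177, C 127, A 246 (F out); R3 B 344, E 177, C 182, A 246 (E out); R4 B 344, C 182, A 423 (C out); R5 B 415, A 534 (A winner). Winner: A.
Borda — scores: B 3374, F 873, E 2119, D 2182, C 3052, A 2635. Winner: B.
The two methods disagree.

no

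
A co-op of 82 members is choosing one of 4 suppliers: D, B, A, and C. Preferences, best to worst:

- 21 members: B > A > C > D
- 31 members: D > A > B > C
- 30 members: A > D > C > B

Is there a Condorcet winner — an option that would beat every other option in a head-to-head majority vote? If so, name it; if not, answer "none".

A

A vs D: 51–31 for A.
A vs B: 61–21 for A.
A vs C: 82–0 for A.
A beats every other option head-to-head.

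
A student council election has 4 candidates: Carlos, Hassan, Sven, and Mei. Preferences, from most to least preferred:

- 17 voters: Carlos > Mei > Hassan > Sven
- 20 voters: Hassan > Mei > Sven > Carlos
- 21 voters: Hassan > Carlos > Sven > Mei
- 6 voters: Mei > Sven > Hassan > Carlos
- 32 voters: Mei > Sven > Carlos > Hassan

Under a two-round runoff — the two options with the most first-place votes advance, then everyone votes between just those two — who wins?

Mei

Round 1 first-place votes: Carlos 17, Hassan 41, Sven 0, Mei 38.
Hassan and Mei advance.
Runoff: Hassan is preferred to Mei by 41 voters; Mei by 55.
Mei wins the runoff.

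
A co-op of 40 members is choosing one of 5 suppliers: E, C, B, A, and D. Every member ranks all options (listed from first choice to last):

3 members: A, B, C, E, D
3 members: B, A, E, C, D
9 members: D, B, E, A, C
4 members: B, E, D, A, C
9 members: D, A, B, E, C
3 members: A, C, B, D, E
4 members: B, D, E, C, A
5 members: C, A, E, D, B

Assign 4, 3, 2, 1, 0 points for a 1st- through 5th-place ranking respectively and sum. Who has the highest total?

E: 3·1 + 3·2 + 9·2 + 4·3 + 9·1 + 3·0 + 4·2 + 5·2 = 66
C: 3·2 + 3·1 + 9·0 + 4·0 + 9·0 + 3·3 + 4·1 + 5·4 = 42
B: 3·3 + 3·4 + 9·3 + 4·4 + 9·2 + 3·2 + 4·4 + 5·0 = 104
A: 3·4 + 3·3 + 9·1 + 4·1 + 9·3 + 3·4 + 4·0 + 5·3 = 88
D: 3·0 + 3·0 + 9·4 + 4·2 + 9·4 + 3·1 + 4·3 + 5·1 = 100
B has the highest Borda score (104).

B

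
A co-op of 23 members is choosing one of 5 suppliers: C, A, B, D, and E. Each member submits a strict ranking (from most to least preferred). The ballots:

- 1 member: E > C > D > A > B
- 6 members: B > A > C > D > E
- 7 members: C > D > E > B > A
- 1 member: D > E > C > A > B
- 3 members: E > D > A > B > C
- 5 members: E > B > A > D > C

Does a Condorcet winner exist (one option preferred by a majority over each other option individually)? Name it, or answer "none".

none

Checking pairwise contests:
A beats C 14–9.
B beats A 18–5.
D beats B 12–11.
C beats D 14–9.
C beats E 13–10.
Every option loses at least one head-to-head, so there is no Condorcet winner.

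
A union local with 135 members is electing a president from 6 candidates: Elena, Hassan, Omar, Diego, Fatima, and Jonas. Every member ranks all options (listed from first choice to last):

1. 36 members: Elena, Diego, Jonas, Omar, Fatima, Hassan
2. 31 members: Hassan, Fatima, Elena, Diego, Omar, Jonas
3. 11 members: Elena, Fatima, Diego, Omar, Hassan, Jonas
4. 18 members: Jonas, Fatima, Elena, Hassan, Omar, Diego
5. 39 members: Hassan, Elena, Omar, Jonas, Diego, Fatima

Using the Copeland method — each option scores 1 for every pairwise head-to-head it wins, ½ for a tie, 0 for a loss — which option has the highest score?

Elena: beats Omar, Diego, Fatima, and Jonas; loses to Hassan → score 4.
Hassan: beats Elena, Omar, Diego, Fatima, and Jonas → score 5.
Omar: beats Fatima and Jonas; loses to Elena, Hassan, and Diego → score 2.
Diego: beats Omar, Fatima, and Jonas; loses to Elena and Hassan → score 3.
Fatima: loses to Elena, Hassan, Omar, Diego, and Jonas → score 0.
Jonas: beats Fatima; loses to Elena, Hassan, Omar, and Diego → score 1.
Hassan has the best pairwise record.

Hassan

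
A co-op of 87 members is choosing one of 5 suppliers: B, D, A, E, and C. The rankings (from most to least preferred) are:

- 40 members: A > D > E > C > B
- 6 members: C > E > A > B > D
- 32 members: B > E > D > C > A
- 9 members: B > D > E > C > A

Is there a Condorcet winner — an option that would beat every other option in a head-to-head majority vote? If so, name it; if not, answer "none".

none

Checking pairwise contests:
A beats B 46–41.
B beats D 47–40.
E beats A 47–40.
D beats E 49–38.
D beats C 81–6.
Every option loses at least one head-to-head, so there is no Condorcet winner.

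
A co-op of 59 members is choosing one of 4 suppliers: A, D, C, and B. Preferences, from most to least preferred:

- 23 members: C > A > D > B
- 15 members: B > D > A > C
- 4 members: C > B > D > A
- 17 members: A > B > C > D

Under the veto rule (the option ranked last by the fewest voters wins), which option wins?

Last-place votes: A 4, D 17, C 15, B 23.
A is ranked last by the fewest voters, so A wins.

A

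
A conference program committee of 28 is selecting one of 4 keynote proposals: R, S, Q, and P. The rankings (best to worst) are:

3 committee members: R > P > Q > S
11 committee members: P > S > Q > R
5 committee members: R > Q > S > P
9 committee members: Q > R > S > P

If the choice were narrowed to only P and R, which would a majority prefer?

Voters preferring P to R: 11; preferring R to P: 17.
R wins the head-to-head.

R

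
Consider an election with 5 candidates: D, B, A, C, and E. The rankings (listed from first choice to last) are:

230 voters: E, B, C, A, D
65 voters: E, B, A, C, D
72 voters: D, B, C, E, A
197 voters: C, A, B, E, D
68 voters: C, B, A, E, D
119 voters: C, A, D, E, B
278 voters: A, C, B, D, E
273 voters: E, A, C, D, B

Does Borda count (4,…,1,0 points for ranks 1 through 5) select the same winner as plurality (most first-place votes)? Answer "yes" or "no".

Borda — scores: D 1077, B 2255, A 3375, C 3585, E 2728. Winner: C.
Plurality — first-place votes: D 72, B 0, A 278, C 384, E 568. Winner: E.
The two methods disagree.

no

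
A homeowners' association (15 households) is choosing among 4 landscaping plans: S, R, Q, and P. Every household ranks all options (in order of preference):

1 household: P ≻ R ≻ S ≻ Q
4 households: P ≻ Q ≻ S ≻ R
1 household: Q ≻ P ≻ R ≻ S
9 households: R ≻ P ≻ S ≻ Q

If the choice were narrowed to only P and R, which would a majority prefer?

R

Voters preferring P to R: 6; preferring R to P: 9.
R wins the head-to-head.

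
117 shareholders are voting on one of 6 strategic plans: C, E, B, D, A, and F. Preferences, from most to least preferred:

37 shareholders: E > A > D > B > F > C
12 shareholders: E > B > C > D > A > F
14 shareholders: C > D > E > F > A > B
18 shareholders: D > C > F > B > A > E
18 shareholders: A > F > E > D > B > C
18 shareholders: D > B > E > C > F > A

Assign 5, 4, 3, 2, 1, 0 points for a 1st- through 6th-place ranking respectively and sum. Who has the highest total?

D

C: 37·0 + 12·3 + 14·5 + 18·4 + 18·0 + 18·2 = 214
E: 37·5 + 12·5 + 14·3 + 18·0 + 18·3 + 18·3 = 395
B: 37·2 + 12·4 + 14·0 + 18·2 + 18·1 + 18·4 = 248
D: 37·3 + 12·2 + 14·4 + 18·5 + 18·2 + 18·5 = 407
A: 37·4 + 12·1 + 14·1 + 18·1 + 18·5 + 18·0 = 282
F: 37·1 + 12·0 + 14·2 + 18·3 + 18·4 + 18·1 = 209
D has the highest Borda score (407).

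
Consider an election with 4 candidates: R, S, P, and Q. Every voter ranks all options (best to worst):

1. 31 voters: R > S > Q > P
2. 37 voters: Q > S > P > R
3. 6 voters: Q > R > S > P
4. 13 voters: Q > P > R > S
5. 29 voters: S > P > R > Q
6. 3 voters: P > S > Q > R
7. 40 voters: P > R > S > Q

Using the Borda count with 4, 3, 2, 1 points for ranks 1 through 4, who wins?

R: 31·4 + 37·1 + 6·3 + 13·2 + 29·2 + 3·1 + 40·3 = 386
S: 31·3 + 37·3 + 6·2 + 13·1 + 29·4 + 3·3 + 40·2 = 434
P: 31·1 + 37·2 + 6·1 + 13·3 + 29·3 + 3·4 + 40·4 = 409
Q: 31·2 + 37·4 + 6·4 + 13·4 + 29·1 + 3·2 + 40·1 = 361
S has the highest Borda score (434).

S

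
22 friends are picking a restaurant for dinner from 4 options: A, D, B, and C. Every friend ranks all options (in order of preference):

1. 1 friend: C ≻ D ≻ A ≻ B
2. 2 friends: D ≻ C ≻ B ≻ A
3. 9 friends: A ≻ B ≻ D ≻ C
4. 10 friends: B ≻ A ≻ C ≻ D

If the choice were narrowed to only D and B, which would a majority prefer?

Voters preferring D to B: 3; preferring B to D: 19.
B wins the head-to-head.

B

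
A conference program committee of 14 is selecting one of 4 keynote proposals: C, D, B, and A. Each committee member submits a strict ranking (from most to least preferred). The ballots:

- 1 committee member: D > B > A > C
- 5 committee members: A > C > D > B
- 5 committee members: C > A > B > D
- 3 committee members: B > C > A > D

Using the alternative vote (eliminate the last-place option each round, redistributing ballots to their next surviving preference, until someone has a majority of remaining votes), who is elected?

Round 1: C 5, D 1, B 3, A 5. Eliminate D.
Round 2: C 5, B 4, A 5. Eliminate B.
Round 3: C 8, A 6. C has a majority.

C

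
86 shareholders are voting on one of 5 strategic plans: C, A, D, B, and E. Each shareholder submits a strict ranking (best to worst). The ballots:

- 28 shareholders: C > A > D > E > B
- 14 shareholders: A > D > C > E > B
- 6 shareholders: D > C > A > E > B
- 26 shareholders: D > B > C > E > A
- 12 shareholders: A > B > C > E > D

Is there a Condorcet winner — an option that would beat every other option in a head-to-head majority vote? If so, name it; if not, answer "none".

none

Checking pairwise contests:
D beats C 46–40.
C beats A 60–26.
A beats D 54–32.
C beats B 48–38.
C beats E 86–0.
Every option loses at least one head-to-head, so there is no Condorcet winner.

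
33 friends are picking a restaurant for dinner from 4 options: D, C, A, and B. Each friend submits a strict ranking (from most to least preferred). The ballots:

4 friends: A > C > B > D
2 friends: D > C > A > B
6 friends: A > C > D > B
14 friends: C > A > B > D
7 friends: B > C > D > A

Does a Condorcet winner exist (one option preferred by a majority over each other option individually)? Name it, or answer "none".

C

C vs D: 31–2 for C.
C vs A: 23–10 for C.
C vs B: 26–7 for C.
C beats every other option head-to-head.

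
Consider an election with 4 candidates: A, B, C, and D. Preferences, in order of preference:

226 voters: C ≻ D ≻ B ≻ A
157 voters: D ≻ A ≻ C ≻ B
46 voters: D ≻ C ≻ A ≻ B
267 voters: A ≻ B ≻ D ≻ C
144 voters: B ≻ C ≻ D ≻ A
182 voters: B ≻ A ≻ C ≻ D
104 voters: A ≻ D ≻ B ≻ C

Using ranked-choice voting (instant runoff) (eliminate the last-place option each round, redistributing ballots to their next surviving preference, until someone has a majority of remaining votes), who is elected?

A

Round 1: A 371, B 326, C 226, D 203. Eliminate D.
Round 2: A 528, B 326, C 272. Eliminate C.
Round 3: A 574, B 552. A has a majority.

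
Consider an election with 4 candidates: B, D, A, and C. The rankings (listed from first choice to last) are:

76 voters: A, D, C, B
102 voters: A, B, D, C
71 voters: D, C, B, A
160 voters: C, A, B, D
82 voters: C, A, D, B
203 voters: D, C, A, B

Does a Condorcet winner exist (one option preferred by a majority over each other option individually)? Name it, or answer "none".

Checking pairwise contests:
D beats B 432–262.
A beats D 420–274.
C beats A 516–178.
D beats C 452–242.
Every option loses at least one head-to-head, so there is no Condorcet winner.

none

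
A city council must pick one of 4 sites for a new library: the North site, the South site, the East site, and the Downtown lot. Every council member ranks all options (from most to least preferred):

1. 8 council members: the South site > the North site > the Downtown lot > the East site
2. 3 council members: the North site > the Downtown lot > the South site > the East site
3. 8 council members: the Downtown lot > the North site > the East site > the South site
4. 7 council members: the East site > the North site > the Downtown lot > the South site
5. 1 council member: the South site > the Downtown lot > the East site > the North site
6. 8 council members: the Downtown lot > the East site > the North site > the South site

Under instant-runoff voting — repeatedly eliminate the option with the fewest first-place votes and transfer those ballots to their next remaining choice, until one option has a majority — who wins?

Round 1: the North site 3, the South site 9, the East site 7, the Downtown lot 16. Eliminate the North site.
Round 2: the South site 9, the East site 7, the Downtown lot 19. The Downtown lot has a majority.

the Downtown lot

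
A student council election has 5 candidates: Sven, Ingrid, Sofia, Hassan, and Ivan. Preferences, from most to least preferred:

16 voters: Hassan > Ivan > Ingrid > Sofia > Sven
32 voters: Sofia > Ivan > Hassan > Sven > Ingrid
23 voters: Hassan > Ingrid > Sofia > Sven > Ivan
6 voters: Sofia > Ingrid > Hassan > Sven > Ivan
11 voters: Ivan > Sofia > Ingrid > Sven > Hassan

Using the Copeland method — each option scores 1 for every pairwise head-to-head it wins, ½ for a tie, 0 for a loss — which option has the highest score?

Sven: loses to Ingrid, Sofia, Hassan, and Ivan → score 0.
Ingrid: beats Sven; loses to Sofia, Hassan, and Ivan → score 1.
Sofia: beats Sven, Ingrid, Hassan, and Ivan → score 4.
Hassan: beats Sven, Ingrid, and Ivan; loses to Sofia → score 3.
Ivan: beats Sven and Ingrid; loses to Sofia and Hassan → score 2.
Sofia has the best pairwise record.

Sofia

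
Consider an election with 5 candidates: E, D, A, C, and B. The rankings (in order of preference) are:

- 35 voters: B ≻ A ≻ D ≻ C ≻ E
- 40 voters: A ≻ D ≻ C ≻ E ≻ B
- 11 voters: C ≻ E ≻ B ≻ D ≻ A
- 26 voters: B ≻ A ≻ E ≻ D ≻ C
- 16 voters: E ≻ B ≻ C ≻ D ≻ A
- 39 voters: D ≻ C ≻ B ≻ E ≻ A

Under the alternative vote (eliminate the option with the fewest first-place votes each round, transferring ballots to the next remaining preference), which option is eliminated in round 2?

E

Round 1: E 16, D 39, A 40, C 11, B 61. Eliminate C.
Round 2: E 27, D 39, A 40, B 61. Eliminate E.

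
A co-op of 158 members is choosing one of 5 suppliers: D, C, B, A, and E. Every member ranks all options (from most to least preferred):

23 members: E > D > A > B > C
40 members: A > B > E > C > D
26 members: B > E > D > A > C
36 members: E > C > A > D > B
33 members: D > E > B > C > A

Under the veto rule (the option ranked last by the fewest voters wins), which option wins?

E

Last-place votes: D 40, C 49, B 36, A 33, E 0.
E is ranked last by the fewest voters, so E wins.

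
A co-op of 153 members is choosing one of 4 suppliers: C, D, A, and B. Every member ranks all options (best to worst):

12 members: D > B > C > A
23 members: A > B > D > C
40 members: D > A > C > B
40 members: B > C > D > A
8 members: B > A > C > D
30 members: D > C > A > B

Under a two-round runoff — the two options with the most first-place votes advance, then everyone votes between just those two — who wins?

Round 1 first-place votes: C 0, D 82, A 23, B 48.
D and B advance.
Runoff: D is preferred to B by 82 voters; B by 71.
D wins the runoff.

D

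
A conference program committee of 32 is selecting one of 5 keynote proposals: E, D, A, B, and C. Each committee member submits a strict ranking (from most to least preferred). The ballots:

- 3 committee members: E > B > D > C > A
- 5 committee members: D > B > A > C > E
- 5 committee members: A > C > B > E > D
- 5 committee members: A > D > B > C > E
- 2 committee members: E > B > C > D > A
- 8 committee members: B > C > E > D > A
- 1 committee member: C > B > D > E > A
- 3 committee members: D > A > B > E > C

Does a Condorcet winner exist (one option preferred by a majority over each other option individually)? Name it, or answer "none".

B

B vs E: 27–5 for B.
B vs D: 19–13 for B.
B vs A: 19–13 for B.
B vs C: 26–6 for B.
B beats every other option head-to-head.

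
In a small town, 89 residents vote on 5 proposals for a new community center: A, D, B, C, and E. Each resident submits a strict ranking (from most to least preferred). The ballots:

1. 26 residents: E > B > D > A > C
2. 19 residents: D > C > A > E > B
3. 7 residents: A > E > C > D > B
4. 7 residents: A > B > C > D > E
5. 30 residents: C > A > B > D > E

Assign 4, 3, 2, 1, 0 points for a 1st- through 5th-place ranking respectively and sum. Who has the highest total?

A: 26·1 + 19·2 + 7·4 + 7·4 + 30·3 = 210
D: 26·2 + 19·4 + 7·1 + 7·1 + 30·1 = 172
B: 26·3 + 19·0 + 7·0 + 7·3 + 30·2 = 159
C: 26·0 + 19·3 + 7·2 + 7·2 + 30·4 = 205
E: 26·4 + 19·1 + 7·3 + 7·0 + 30·0 = 144
A has the highest Borda score (210).

A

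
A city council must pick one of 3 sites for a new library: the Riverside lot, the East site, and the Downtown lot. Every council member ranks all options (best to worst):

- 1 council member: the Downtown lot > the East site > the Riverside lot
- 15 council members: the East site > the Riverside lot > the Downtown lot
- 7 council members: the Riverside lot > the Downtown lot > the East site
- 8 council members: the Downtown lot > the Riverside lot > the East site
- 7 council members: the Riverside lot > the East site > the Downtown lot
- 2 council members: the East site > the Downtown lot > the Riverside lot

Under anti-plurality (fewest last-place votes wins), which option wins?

Last-place votes: the Riverside lot 3, the East site 15, the Downtown lot 22.
the Riverside lot is ranked last by the fewest voters, so the Riverside lot wins.

the Riverside lot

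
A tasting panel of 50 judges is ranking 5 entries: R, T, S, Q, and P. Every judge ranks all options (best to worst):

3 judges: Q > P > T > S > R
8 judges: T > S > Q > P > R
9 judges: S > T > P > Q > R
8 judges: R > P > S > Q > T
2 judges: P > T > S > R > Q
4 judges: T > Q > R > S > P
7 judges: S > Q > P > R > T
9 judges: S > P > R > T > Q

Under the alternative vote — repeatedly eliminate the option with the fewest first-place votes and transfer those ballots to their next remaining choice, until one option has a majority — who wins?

Round 1: R 8, T 12, S 25, Q 3, P 2. Eliminate P.
Round 2: R 8, T 14, S 25, Q 3. Eliminate Q.
Round 3: R 8, T 17, S 25. Eliminate R.
Round 4: T 17, S 33. S has a majority.

S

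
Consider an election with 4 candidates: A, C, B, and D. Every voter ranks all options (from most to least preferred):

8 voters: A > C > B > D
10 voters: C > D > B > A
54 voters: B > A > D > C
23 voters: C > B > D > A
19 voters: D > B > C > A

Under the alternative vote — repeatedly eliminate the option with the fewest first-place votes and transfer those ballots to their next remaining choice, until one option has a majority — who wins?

Round 1: A 8, C 33, B 54, D 19. Eliminate A.
Round 2: C 41, B 54, D 19. Eliminate D.
Round 3: C 41, B 73. B has a majority.

B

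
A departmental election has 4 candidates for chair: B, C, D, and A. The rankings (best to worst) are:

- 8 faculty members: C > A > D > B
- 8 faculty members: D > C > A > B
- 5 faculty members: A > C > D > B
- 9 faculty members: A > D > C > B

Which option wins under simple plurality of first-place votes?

First-place votes: B 0, C 8, D 8, A 14.
A has the most first-place votes.

A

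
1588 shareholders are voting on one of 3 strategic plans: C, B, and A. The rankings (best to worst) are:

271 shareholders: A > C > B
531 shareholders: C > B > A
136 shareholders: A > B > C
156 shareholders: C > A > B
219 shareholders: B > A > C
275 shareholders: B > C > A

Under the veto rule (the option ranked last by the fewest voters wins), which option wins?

C

Last-place votes: C 355, B 427, A 806.
C is ranked last by the fewest voters, so C wins.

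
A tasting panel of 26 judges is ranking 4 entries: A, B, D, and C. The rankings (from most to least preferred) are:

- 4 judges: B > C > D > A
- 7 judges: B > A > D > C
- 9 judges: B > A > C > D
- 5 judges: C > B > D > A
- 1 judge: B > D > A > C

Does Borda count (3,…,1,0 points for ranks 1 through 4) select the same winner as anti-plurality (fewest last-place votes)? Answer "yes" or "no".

yes

Borda — scores: A 33, B 73, D 18, C 32. Winner: B.
Anti-plurality — last-place votes: A 9, B 0, D 9, C 8. Winner: B.
The two methods agree.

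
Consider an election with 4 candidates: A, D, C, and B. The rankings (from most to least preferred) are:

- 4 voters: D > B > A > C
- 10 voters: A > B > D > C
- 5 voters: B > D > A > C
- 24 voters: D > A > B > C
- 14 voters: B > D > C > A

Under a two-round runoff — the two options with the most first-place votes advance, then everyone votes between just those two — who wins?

Round 1 first-place votes: A 10, D 28, C 0, B 19.
D and B advance.
Runoff: D is preferred to B by 28 voters; B by 29.
B wins the runoff.

B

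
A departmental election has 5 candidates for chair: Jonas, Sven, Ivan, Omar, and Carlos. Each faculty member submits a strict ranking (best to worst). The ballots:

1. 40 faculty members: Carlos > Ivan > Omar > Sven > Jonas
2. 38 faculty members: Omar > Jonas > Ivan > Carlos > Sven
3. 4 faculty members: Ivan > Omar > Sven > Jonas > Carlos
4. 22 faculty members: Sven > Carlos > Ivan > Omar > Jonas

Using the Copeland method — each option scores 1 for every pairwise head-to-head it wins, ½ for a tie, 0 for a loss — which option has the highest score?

Jonas: loses to Sven, Ivan, Omar, and Carlos → score 0.
Sven: beats Jonas; loses to Ivan, Omar, and Carlos → score 1.
Ivan: beats Jonas, Sven, and Omar; loses to Carlos → score 3.
Omar: beats Jonas and Sven; loses to Ivan and Carlos → score 2.
Carlos: beats Jonas, Sven, Ivan, and Omar → score 4.
Carlos has the best pairwise record.

Carlos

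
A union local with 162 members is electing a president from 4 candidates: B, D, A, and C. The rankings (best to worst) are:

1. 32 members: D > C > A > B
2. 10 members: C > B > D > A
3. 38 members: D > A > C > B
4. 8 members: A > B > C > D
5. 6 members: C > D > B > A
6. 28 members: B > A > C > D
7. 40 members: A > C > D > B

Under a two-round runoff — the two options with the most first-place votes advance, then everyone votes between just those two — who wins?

D

Round 1 first-place votes: B 28, D 70, A 48, C 16.
D and A advance.
Runoff: D is preferred to A by 86 voters; A by 76.
D wins the runoff.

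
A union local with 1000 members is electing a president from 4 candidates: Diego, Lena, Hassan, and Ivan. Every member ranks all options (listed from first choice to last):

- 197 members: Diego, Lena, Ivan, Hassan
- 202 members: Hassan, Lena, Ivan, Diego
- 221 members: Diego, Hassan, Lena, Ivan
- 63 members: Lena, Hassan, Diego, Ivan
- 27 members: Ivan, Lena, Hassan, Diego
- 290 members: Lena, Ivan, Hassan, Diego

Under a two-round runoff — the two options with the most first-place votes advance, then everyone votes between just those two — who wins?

Round 1 first-place votes: Diego 418, Lena 353, Hassan 202, Ivan 27.
Diego and Lena advance.
Runoff: Diego is preferred to Lena by 418 voters; Lena by 582.
Lena wins the runoff.

Lena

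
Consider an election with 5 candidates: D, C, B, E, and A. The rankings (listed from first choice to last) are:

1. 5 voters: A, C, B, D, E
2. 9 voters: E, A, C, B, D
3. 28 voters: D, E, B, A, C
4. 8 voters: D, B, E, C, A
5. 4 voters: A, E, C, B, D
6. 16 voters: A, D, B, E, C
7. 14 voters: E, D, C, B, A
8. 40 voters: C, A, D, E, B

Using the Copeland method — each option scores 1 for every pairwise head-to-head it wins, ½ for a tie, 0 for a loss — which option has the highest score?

D: beats C, B, and E; loses to A → score 3.
C: beats B; ties A; loses to D and E → score 1.5.
B: loses to D, C, E, and A → score 0.
E: beats C and B; loses to D and A → score 2.
A: beats D, B, and E; ties C → score 3.5.
A has the best pairwise record.

A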